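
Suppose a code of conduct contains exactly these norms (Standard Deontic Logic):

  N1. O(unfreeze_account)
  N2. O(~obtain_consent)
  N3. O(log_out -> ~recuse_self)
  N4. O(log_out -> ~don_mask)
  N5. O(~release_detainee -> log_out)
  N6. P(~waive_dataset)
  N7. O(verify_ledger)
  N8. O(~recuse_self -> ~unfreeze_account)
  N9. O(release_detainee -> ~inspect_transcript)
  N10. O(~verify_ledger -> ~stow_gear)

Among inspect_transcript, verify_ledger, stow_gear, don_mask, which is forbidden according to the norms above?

From premise 1 we have O(unfreeze_account).
The contrapositive of premise 8 (O(~recuse_self -> ~unfreeze_account)) is O(unfreeze_account -> recuse_self), and O(unfreeze_account) is already established, so O(recuse_self).
Premise 3, O(log_out -> ~recuse_self), contraposes to O(recuse_self -> ~log_out); with O(recuse_self) we get O(~log_out).
Premise 5, O(~release_detainee -> log_out), contraposes to O(~log_out -> release_detainee); with O(~log_out) we get O(release_detainee).
Applying K to premise 9 (O(release_detainee -> ~inspect_transcript)) and O(release_detainee) yields O(~inspect_transcript).
So O(~inspect_transcript) holds, i.e. inspect_transcript is forbidden. None of the other listed options is forbidden under the premises.

inspect_transcript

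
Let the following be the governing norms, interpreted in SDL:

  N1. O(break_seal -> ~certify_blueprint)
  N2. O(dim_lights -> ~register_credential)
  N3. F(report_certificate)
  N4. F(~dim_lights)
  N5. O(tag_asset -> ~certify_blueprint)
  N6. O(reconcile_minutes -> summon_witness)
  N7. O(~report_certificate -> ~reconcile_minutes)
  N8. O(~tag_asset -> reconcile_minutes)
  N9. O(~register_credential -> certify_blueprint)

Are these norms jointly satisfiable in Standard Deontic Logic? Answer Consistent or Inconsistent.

Inconsistent

Premise 3 is F(report_certificate), i.e. O(~report_certificate).
Applying K to premise 7 (O(~report_certificate -> ~reconcile_minutes)) and O(~report_certificate) yields O(~reconcile_minutes).
Premise 8 is O(~tag_asset -> reconcile_minutes); contrapositively O(~reconcile_minutes -> tag_asset). Since O(~reconcile_minutes) holds, K gives O(tag_asset).
From O(tag_asset) and premise 5, O(tag_asset -> ~certify_blueprint), we obtain O(~certify_blueprint).
Premise 9 is O(~register_credential -> certify_blueprint); contrapositively O(~certify_blueprint -> register_credential). Since O(~certify_blueprint) holds, K gives O(register_credential).
The contrapositive of premise 2 (O(dim_lights -> ~register_credential)) is O(register_credential -> ~dim_lights), and O(register_credential) is already established, so O(~dim_lights).
But premise 4, F(~dim_lights), means O(dim_lights).
We now have both O(~dim_lights) and O(dim_lights) — dim_lights is simultaneously obligatory and forbidden, violating the D-axiom.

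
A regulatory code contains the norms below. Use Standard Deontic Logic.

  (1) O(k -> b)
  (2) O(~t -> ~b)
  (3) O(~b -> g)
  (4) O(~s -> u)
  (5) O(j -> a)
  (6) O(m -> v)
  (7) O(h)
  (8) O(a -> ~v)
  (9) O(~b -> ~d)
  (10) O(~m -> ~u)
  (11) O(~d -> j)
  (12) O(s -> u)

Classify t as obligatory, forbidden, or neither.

Obligatory

Premises 12 and 4 cover both cases: O(s -> u) and O(~s -> u). Since s ∨ ~s is a tautology, O(u) follows.
The contrapositive of premise 10 (O(~m -> ~u)) is O(u -> m), and O(u) is already established, so O(m).
From O(m) and premise 6, O(m -> v), we obtain O(v).
Premise 8, O(a -> ~v), contraposes to O(v -> ~a); with O(v) we get O(~a).
Premise 5 is O(j -> a); contrapositively O(~a -> ~j). Since O(~a) holds, K gives O(~j).
Premise 11, O(~d -> j), contraposes to O(~j -> d); with O(~j) we get O(d).
Premise 9 is O(~b -> ~d); contrapositively O(d -> b). Since O(d) holds, K gives O(b).
The contrapositive of premise 2 (O(~t -> ~b)) is O(b -> t), and O(b) is already established, so O(t).
Premises 1, 3, 7 do not contribute to this derivation.
Hence t is obligatory.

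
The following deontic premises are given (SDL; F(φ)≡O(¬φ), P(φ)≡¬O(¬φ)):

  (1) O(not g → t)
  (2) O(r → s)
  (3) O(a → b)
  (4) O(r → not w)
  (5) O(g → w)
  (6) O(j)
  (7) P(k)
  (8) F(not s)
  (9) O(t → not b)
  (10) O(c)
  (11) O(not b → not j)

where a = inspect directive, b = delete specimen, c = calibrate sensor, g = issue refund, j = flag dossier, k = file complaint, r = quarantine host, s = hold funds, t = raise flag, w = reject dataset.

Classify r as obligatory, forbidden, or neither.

Forbidden

Premise 6 states O(j) outright.
Premise 11, O(not b → not j), contraposes to O(j → b); with O(j) we get O(b).
The contrapositive of premise 9 (O(t → not b)) is O(b → not t), and O(b) is already established, so O(not t).
Premise 1, O(not g → t), contraposes to O(not t → g); with O(not t) we get O(g).
From O(g) and premise 5, O(g → w), we obtain O(w).
The contrapositive of premise 4 (O(r → not w)) is O(w → not r), and O(w) is already established, so O(not r).
Premises 2, 3, 7, 8, 10 do not contribute to this derivation.
Thus O(not r), which is F(r): r is forbidden.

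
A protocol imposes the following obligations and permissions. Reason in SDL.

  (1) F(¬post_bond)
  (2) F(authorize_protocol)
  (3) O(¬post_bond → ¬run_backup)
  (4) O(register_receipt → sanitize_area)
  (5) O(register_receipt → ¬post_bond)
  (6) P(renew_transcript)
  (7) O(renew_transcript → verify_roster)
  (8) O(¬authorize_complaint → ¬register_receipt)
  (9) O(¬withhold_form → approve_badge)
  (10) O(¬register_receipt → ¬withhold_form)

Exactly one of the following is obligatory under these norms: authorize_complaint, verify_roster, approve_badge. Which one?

Premise 1, F(¬post_bond), is equivalent to O(post_bond).
Premise 5, O(register_receipt → ¬post_bond), contraposes to O(post_bond → ¬register_receipt); with O(post_bond) we get O(¬register_receipt).
Premise 10 is O(¬register_receipt → ¬withhold_form); since O(¬register_receipt), deontic closure gives O(¬withhold_form).
From O(¬withhold_form) and premise 9, O(¬withhold_form → approve_badge), we obtain O(approve_badge).
So O(approve_badge) holds — approve_badge is obligatory. None of the other listed options is made obligatory by any chain of premises.

approve_badge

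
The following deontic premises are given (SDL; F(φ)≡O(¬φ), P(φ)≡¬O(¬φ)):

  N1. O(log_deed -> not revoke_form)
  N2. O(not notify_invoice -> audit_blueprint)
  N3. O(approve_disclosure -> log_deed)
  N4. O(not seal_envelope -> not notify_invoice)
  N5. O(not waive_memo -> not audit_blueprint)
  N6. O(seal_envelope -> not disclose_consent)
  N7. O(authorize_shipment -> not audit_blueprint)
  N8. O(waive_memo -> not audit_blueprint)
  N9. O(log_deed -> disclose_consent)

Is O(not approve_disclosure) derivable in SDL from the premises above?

Yes

Premises 8 and 5 are O(waive_memo -> not audit_blueprint) and O(not waive_memo -> not audit_blueprint); every ideal world satisfies waive_memo or not waive_memo, so in either case not audit_blueprint holds — hence O(not audit_blueprint).
The contrapositive of premise 2 (O(not notify_invoice -> audit_blueprint)) is O(not audit_blueprint -> notify_invoice), and O(not audit_blueprint) is already established, so O(notify_invoice).
Premise 4 is O(not seal_envelope -> not notify_invoice); contrapositively O(notify_invoice -> seal_envelope). Since O(notify_invoice) holds, K gives O(seal_envelope).
Applying K to premise 6 (O(seal_envelope -> not disclose_consent)) and O(seal_envelope) yields O(not disclose_consent).
Premise 9, O(log_deed -> disclose_consent), contraposes to O(not disclose_consent -> not log_deed); with O(not disclose_consent) we get O(not log_deed).
The contrapositive of premise 3 (O(approve_disclosure -> log_deed)) is O(not log_deed -> not approve_disclosure), and O(not log_deed) is already established, so O(not approve_disclosure).
Premises 1, 7 do not contribute to this derivation.
So O(not approve_disclosure) follows.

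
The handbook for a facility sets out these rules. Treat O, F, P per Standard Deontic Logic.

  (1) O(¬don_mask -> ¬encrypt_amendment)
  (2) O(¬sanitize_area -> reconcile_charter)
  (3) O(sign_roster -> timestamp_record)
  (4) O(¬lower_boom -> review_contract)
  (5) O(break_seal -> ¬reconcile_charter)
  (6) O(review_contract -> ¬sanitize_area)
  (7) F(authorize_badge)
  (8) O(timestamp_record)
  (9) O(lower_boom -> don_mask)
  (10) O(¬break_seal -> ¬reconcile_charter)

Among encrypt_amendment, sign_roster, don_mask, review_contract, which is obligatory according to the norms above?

don_mask

Premises 5 and 10 are O(break_seal -> ¬reconcile_charter) and O(¬break_seal -> ¬reconcile_charter); every ideal world satisfies break_seal or ¬break_seal, so in either case ¬reconcile_charter holds — hence O(¬reconcile_charter).
Premise 2, O(¬sanitize_area -> reconcile_charter), contraposes to O(¬reconcile_charter -> sanitize_area); with O(¬reconcile_charter) we get O(sanitize_area).
Premise 6 is O(review_contract -> ¬sanitize_area); contrapositively O(sanitize_area -> ¬review_contract). Since O(sanitize_area) holds, K gives O(¬review_contract).
Premise 4, O(¬lower_boom -> review_contract), contraposes to O(¬review_contract -> lower_boom); with O(¬review_contract) we get O(lower_boom).
From O(lower_boom) and premise 9, O(lower_boom -> don_mask), we obtain O(don_mask).
So O(don_mask) holds — don_mask is obligatory. None of the other listed options is made obligatory by any chain of premises.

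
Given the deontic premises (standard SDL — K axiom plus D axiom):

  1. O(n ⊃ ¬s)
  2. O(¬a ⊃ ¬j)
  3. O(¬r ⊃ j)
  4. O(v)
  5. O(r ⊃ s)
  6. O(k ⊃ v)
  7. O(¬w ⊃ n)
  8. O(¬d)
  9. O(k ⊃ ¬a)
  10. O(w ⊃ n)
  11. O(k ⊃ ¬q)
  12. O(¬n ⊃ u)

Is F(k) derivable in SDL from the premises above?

Yes

Premises 7 and 10 are O(¬w ⊃ n) and O(w ⊃ n); every ideal world satisfies ¬w or w, so in either case n holds — hence O(n).
From O(n) and premise 1, O(n ⊃ ¬s), we obtain O(¬s).
The contrapositive of premise 5 (O(r ⊃ s)) is O(¬s ⊃ ¬r), and O(¬s) is already established, so O(¬r).
From O(¬r) and premise 3, O(¬r ⊃ j), we obtain O(j).
Premise 2, O(¬a ⊃ ¬j), contraposes to O(j ⊃ a); with O(j) we get O(a).
Premise 9 is O(k ⊃ ¬a); contrapositively O(a ⊃ ¬k). Since O(a) holds, K gives O(¬k).
Premises 4, 6, 8, 11, 12 do not contribute to this derivation.
So O(¬k) holds, i.e. F(k). The claim follows.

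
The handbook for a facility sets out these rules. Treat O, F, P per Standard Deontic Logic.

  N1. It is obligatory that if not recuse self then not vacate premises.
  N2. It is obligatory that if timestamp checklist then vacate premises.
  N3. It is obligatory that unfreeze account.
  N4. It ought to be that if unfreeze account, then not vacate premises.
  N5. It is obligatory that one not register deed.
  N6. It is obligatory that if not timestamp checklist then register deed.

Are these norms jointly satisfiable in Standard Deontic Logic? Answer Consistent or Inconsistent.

From premise 3 we have O(unfreeze_account).
With premise 4, O(unfreeze_account → ¬vacate_premises), the K-axiom yields O(¬vacate_premises).
Premise 2 is O(timestamp_checklist → vacate_premises); contrapositively O(¬vacate_premises → ¬timestamp_checklist). Since O(¬vacate_premises) holds, K gives O(¬timestamp_checklist).
From O(¬timestamp_checklist) and premise 6, O(¬timestamp_checklist → register_deed), we obtain O(register_deed).
Yet premise 5 states O(¬register_deed).
We now have both O(register_deed) and O(¬register_deed) — register_deed is simultaneously obligatory and forbidden, violating the D-axiom.

Inconsistent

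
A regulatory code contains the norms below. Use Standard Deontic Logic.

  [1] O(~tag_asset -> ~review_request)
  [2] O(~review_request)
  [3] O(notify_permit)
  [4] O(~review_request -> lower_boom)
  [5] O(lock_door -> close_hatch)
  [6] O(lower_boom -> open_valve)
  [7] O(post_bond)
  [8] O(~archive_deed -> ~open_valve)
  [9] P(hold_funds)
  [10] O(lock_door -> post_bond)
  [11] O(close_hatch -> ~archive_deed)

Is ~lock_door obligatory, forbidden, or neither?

Obligatory

Premise 2 gives O(~review_request).
With premise 4, O(~review_request -> lower_boom), the K-axiom yields O(lower_boom).
With premise 6, O(lower_boom -> open_valve), the K-axiom yields O(open_valve).
Premise 8, O(~archive_deed -> ~open_valve), contraposes to O(open_valve -> archive_deed); with O(open_valve) we get O(archive_deed).
Premise 11, O(close_hatch -> ~archive_deed), contraposes to O(archive_deed -> ~close_hatch); with O(archive_deed) we get O(~close_hatch).
Premise 5 is O(lock_door -> close_hatch); contrapositively O(~close_hatch -> ~lock_door). Since O(~close_hatch) holds, K gives O(~lock_door).
Premises 1, 3, 7, 9, 10 do not contribute to this derivation.
Hence ~lock_door is obligatory.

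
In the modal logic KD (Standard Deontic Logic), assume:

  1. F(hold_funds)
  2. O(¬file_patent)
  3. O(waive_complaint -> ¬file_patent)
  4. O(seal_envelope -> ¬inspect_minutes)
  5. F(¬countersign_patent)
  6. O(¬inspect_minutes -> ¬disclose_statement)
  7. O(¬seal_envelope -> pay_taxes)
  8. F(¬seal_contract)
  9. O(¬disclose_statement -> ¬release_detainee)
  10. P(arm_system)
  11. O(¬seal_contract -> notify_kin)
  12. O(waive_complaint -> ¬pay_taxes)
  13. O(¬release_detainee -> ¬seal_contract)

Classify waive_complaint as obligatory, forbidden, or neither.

Forbidden

Premise 8, F(¬seal_contract), is equivalent to O(seal_contract).
The contrapositive of premise 13 (O(¬release_detainee -> ¬seal_contract)) is O(seal_contract -> release_detainee), and O(seal_contract) is already established, so O(release_detainee).
Premise 9 is O(¬disclose_statement -> ¬release_detainee); contrapositively O(release_detainee -> disclose_statement). Since O(release_detainee) holds, K gives O(disclose_statement).
Premise 6, O(¬inspect_minutes -> ¬disclose_statement), contraposes to O(disclose_statement -> inspect_minutes); with O(disclose_statement) we get O(inspect_minutes).
Premise 4 is O(seal_envelope -> ¬inspect_minutes); contrapositively O(inspect_minutes -> ¬seal_envelope). Since O(inspect_minutes) holds, K gives O(¬seal_envelope).
With premise 7, O(¬seal_envelope -> pay_taxes), the K-axiom yields O(pay_taxes).
Premise 12 is O(waive_complaint -> ¬pay_taxes); contrapositively O(pay_taxes -> ¬waive_complaint). Since O(pay_taxes) holds, K gives O(¬waive_complaint).
Premises 1, 2, 3, 5, 10, 11 do not contribute to this derivation.
Thus O(¬waive_complaint), which is F(waive_complaint): waive_complaint is forbidden.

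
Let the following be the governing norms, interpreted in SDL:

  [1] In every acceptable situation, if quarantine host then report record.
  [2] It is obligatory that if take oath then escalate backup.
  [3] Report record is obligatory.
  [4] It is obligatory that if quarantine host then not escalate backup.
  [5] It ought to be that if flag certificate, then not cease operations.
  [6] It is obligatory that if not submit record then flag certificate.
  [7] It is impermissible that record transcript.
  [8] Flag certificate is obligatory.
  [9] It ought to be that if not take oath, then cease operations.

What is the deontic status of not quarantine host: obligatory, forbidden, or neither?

Premise 8 states O(flag_certificate) outright.
Premise 5 is O(flag_certificate → ¬cease_operations); since O(flag_certificate), deontic closure gives O(¬cease_operations).
The contrapositive of premise 9 (O(¬take_oath → cease_operations)) is O(¬cease_operations → take_oath), and O(¬cease_operations) is already established, so O(take_oath).
With premise 2, O(take_oath → escalate_backup), the K-axiom yields O(escalate_backup).
Premise 4, O(quarantine_host → ¬escalate_backup), contraposes to O(escalate_backup → ¬quarantine_host); with O(escalate_backup) we get O(¬quarantine_host).
Premises 1, 3, 6, 7 do not contribute to this derivation.
Hence ¬quarantine_host is obligatory.

Obligatory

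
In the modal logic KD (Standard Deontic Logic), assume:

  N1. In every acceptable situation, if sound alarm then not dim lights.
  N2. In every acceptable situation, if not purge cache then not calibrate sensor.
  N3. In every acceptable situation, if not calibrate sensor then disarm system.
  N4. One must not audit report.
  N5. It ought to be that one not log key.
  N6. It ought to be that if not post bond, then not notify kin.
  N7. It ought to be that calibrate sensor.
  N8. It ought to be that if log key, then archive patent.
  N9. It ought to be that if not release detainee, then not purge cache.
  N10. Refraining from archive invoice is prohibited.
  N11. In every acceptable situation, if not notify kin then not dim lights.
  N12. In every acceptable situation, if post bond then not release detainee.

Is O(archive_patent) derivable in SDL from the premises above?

No

Premise 8 is O(log_key → archive_patent), but O(log_key) is not derivable from the premises, so it does not yield O(archive_patent).
No other premise forces O(archive_patent). An ideal world satisfying every premise can still have archive_patent false, so O(archive_patent) is not derivable.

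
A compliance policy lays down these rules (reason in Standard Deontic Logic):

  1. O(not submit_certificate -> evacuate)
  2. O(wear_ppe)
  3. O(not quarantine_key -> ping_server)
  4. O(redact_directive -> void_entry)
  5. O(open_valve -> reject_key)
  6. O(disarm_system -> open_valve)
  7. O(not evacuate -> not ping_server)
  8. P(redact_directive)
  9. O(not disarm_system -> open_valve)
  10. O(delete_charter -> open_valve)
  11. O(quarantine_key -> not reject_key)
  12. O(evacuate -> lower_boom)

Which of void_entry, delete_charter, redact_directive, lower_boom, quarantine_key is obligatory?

lower_boom

By case analysis on not disarm_system: premise 9 gives O(not disarm_system -> open_valve) and premise 6 gives O(disarm_system -> open_valve), so O(open_valve) either way.
From O(open_valve) and premise 5, O(open_valve -> reject_key), we obtain O(reject_key).
The contrapositive of premise 11 (O(quarantine_key -> not reject_key)) is O(reject_key -> not quarantine_key), and O(reject_key) is already established, so O(not quarantine_key).
From O(not quarantine_key) and premise 3, O(not quarantine_key -> ping_server), we obtain O(ping_server).
Premise 7, O(not evacuate -> not ping_server), contraposes to O(ping_server -> evacuate); with O(ping_server) we get O(evacuate).
Premise 12 is O(evacuate -> lower_boom); since O(evacuate), deontic closure gives O(lower_boom).
So O(lower_boom) holds — lower_boom is obligatory. None of the other listed options is made obligatory by any chain of premises.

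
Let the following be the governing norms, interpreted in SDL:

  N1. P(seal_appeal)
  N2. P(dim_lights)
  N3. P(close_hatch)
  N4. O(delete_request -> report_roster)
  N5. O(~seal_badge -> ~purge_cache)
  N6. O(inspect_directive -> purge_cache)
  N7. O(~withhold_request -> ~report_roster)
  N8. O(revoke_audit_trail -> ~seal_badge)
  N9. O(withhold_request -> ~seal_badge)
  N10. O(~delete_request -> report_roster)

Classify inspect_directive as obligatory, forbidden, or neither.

Premises 4 and 10 are O(delete_request -> report_roster) and O(~delete_request -> report_roster); every ideal world satisfies delete_request or ~delete_request, so in either case report_roster holds — hence O(report_roster).
Premise 7, O(~withhold_request -> ~report_roster), contraposes to O(report_roster -> withhold_request); with O(report_roster) we get O(withhold_request).
With premise 9, O(withhold_request -> ~seal_badge), the K-axiom yields O(~seal_badge).
From O(~seal_badge) and premise 5, O(~seal_badge -> ~purge_cache), we obtain O(~purge_cache).
Premise 6, O(inspect_directive -> purge_cache), contraposes to O(~purge_cache -> ~inspect_directive); with O(~purge_cache) we get O(~inspect_directive).
Premises 1, 2, 3, 8 do not contribute to this derivation.
Thus O(~inspect_directive), which is F(inspect_directive): inspect_directive is forbidden.

Forbidden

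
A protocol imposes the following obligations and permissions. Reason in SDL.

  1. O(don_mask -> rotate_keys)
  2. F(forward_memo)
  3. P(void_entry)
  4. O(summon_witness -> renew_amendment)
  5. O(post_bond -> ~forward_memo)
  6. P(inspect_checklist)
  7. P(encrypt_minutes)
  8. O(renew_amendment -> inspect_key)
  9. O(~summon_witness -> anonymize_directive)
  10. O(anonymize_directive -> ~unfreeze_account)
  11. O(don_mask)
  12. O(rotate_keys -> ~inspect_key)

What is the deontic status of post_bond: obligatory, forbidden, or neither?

Neither

Premise 5 is O(post_bond -> ~forward_memo); even if O(~forward_memo) held, inferring O(post_bond) would be affirming the consequent — invalid.
No premise or chain of K-axiom applications forces O(post_bond), and none forces O(~post_bond). So post_bond is neither obligatory nor forbidden under these norms.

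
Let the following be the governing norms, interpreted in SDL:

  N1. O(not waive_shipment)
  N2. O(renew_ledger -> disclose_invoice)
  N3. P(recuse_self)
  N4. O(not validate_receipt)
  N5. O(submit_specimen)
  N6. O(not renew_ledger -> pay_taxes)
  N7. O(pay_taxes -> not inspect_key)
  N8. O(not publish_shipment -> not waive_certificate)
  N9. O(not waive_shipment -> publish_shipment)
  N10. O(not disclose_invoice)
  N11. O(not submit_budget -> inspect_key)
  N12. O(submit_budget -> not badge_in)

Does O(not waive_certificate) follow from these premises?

No

Premise 8 is O(not publish_shipment -> not waive_certificate), but O(not publish_shipment) is not derivable from the premises, so it does not yield O(not waive_certificate).
No other premise forces O(not waive_certificate). An ideal world satisfying every premise can still have not waive_certificate false, so O(not waive_certificate) is not derivable.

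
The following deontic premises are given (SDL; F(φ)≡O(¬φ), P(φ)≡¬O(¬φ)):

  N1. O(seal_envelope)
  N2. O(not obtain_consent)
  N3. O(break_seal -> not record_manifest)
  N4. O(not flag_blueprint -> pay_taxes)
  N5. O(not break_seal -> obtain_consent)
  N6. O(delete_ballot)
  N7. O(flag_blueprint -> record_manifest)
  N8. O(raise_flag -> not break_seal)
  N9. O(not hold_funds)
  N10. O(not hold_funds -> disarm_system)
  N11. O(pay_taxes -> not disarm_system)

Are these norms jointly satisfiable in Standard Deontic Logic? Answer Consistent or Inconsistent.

From premise 9 we have O(not hold_funds).
From O(not hold_funds) and premise 10, O(not hold_funds -> disarm_system), we obtain O(disarm_system).
The contrapositive of premise 11 (O(pay_taxes -> not disarm_system)) is O(disarm_system -> not pay_taxes), and O(disarm_system) is already established, so O(not pay_taxes).
The contrapositive of premise 4 (O(not flag_blueprint -> pay_taxes)) is O(not pay_taxes -> flag_blueprint), and O(not pay_taxes) is already established, so O(flag_blueprint).
With premise 7, O(flag_blueprint -> record_manifest), the K-axiom yields O(record_manifest).
Premise 3, O(break_seal -> not record_manifest), contraposes to O(record_manifest -> not break_seal); with O(record_manifest) we get O(not break_seal).
With premise 5, O(not break_seal -> obtain_consent), the K-axiom yields O(obtain_consent).
Yet premise 2 states O(not obtain_consent).
We now have both O(obtain_consent) and O(not obtain_consent) — obtain_consent is simultaneously obligatory and forbidden, violating the D-axiom.

Inconsistent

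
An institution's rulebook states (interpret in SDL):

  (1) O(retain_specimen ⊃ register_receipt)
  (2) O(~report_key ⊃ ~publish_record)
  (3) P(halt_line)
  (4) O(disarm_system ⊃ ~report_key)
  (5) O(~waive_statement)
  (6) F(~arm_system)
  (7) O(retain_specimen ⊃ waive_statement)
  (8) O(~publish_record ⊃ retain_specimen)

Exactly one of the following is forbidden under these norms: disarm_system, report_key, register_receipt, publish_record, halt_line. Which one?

disarm_system

Premise 5 gives O(~waive_statement).
Premise 7, O(retain_specimen ⊃ waive_statement), contraposes to O(~waive_statement ⊃ ~retain_specimen); with O(~waive_statement) we get O(~retain_specimen).
The contrapositive of premise 8 (O(~publish_record ⊃ retain_specimen)) is O(~retain_specimen ⊃ publish_record), and O(~retain_specimen) is already established, so O(publish_record).
The contrapositive of premise 2 (O(~report_key ⊃ ~publish_record)) is O(publish_record ⊃ report_key), and O(publish_record) is already established, so O(report_key).
The contrapositive of premise 4 (O(disarm_system ⊃ ~report_key)) is O(report_key ⊃ ~disarm_system), and O(report_key) is already established, so O(~disarm_system).
So O(~disarm_system) holds, i.e. disarm_system is forbidden. None of the other listed options is forbidden under the premises.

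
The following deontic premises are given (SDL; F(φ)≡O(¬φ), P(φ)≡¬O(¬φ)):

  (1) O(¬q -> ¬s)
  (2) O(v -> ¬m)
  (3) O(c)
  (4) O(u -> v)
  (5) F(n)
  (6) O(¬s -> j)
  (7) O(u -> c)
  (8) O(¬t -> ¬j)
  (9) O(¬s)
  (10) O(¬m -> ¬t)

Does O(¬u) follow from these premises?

Premise 9 states O(¬s) outright.
With premise 6, O(¬s -> j), the K-axiom yields O(j).
Premise 8, O(¬t -> ¬j), contraposes to O(j -> t); with O(j) we get O(t).
Premise 10, O(¬m -> ¬t), contraposes to O(t -> m); with O(t) we get O(m).
Premise 2 is O(v -> ¬m); contrapositively O(m -> ¬v). Since O(m) holds, K gives O(¬v).
Premise 4 is O(u -> v); contrapositively O(¬v -> ¬u). Since O(¬v) holds, K gives O(¬u).
Premises 1, 3, 5, 7 do not contribute to this derivation.
So O(¬u) follows.

Yes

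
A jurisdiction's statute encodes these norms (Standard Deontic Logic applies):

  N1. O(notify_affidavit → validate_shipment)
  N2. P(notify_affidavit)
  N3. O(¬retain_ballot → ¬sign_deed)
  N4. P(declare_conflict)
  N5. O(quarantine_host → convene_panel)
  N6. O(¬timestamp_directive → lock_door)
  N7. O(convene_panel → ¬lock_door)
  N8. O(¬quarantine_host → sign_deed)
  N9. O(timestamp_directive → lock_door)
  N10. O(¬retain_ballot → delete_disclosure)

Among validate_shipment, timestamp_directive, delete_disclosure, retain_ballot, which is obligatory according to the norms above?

By case analysis on ¬timestamp_directive: premise 6 gives O(¬timestamp_directive → lock_door) and premise 9 gives O(timestamp_directive → lock_door), so O(lock_door) either way.
Premise 7, O(convene_panel → ¬lock_door), contraposes to O(lock_door → ¬convene_panel); with O(lock_door) we get O(¬convene_panel).
Premise 5, O(quarantine_host → convene_panel), contraposes to O(¬convene_panel → ¬quarantine_host); with O(¬convene_panel) we get O(¬quarantine_host).
From O(¬quarantine_host) and premise 8, O(¬quarantine_host → sign_deed), we obtain O(sign_deed).
Premise 3 is O(¬retain_ballot → ¬sign_deed); contrapositively O(sign_deed → retain_ballot). Since O(sign_deed) holds, K gives O(retain_ballot).
So O(retain_ballot) holds — retain_ballot is obligatory. None of the other listed options is made obligatory by any chain of premises.

retain_ballot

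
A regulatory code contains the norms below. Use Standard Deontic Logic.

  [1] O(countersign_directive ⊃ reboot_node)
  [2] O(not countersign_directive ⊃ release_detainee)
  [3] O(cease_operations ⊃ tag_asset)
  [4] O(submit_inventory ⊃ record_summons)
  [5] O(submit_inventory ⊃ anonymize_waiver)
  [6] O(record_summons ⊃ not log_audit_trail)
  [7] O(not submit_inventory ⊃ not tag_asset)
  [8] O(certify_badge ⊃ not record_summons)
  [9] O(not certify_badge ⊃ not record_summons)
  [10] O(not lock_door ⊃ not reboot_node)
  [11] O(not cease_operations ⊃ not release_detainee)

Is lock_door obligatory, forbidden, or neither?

Premises 8 and 9 cover both cases: O(certify_badge ⊃ not record_summons) and O(not certify_badge ⊃ not record_summons). Since certify_badge ∨ not certify_badge is a tautology, O(not record_summons) follows.
Premise 4 is O(submit_inventory ⊃ record_summons); contrapositively O(not record_summons ⊃ not submit_inventory). Since O(not record_summons) holds, K gives O(not submit_inventory).
Premise 7 is O(not submit_inventory ⊃ not tag_asset); since O(not submit_inventory), deontic closure gives O(not tag_asset).
Premise 3 is O(cease_operations ⊃ tag_asset); contrapositively O(not tag_asset ⊃ not cease_operations). Since O(not tag_asset) holds, K gives O(not cease_operations).
With premise 11, O(not cease_operations ⊃ not release_detainee), the K-axiom yields O(not release_detainee).
The contrapositive of premise 2 (O(not countersign_directive ⊃ release_detainee)) is O(not release_detainee ⊃ countersign_directive), and O(not release_detainee) is already established, so O(countersign_directive).
From O(countersign_directive) and premise 1, O(countersign_directive ⊃ reboot_node), we obtain O(reboot_node).
The contrapositive of premise 10 (O(not lock_door ⊃ not reboot_node)) is O(reboot_node ⊃ lock_door), and O(reboot_node) is already established, so O(lock_door).
Premises 5, 6 do not contribute to this derivation.
Hence lock_door is obligatory.

Obligatory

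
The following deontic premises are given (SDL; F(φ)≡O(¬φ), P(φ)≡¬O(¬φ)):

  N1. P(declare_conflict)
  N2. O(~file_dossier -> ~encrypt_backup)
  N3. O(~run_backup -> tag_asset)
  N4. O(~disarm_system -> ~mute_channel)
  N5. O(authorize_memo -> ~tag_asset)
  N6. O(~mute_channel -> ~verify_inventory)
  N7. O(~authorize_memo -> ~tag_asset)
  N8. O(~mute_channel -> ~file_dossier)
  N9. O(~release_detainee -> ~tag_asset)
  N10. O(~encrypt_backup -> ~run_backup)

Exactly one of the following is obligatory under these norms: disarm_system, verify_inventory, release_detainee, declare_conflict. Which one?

By case analysis on authorize_memo: premise 5 gives O(authorize_memo -> ~tag_asset) and premise 7 gives O(~authorize_memo -> ~tag_asset), so O(~tag_asset) either way.
Premise 3 is O(~run_backup -> tag_asset); contrapositively O(~tag_asset -> run_backup). Since O(~tag_asset) holds, K gives O(run_backup).
Premise 10 is O(~encrypt_backup -> ~run_backup); contrapositively O(run_backup -> encrypt_backup). Since O(run_backup) holds, K gives O(encrypt_backup).
Premise 2, O(~file_dossier -> ~encrypt_backup), contraposes to O(encrypt_backup -> file_dossier); with O(encrypt_backup) we get O(file_dossier).
Premise 8, O(~mute_channel -> ~file_dossier), contraposes to O(file_dossier -> mute_channel); with O(file_dossier) we get O(mute_channel).
Premise 4, O(~disarm_system -> ~mute_channel), contraposes to O(mute_channel -> disarm_system); with O(mute_channel) we get O(disarm_system).
So O(disarm_system) holds — disarm_system is obligatory. None of the other listed options is made obligatory by any chain of premises.

disarm_system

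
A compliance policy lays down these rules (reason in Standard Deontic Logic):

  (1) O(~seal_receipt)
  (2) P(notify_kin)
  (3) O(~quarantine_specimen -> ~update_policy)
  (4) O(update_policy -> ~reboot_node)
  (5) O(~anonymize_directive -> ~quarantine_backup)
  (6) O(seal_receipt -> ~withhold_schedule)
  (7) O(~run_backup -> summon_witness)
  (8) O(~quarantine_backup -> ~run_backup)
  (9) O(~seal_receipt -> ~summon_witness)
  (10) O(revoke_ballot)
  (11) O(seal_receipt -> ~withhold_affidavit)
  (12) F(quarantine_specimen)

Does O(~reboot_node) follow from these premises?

No

Premise 4 is O(update_policy -> ~reboot_node), but O(update_policy) is not derivable from the premises, so it does not yield O(~reboot_node).
No other premise forces O(~reboot_node). An ideal world satisfying every premise can still have ~reboot_node false, so O(~reboot_node) is not derivable.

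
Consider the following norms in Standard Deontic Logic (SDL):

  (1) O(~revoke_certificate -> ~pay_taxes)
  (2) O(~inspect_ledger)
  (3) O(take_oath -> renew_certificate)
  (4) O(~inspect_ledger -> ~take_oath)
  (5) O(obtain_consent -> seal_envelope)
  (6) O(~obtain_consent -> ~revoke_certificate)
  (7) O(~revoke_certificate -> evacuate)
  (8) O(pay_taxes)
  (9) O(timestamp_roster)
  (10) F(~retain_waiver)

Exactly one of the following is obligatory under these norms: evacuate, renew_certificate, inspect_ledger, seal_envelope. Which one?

From premise 8 we have O(pay_taxes).
The contrapositive of premise 1 (O(~revoke_certificate -> ~pay_taxes)) is O(pay_taxes -> revoke_certificate), and O(pay_taxes) is already established, so O(revoke_certificate).
Premise 6, O(~obtain_consent -> ~revoke_certificate), contraposes to O(revoke_certificate -> obtain_consent); with O(revoke_certificate) we get O(obtain_consent).
Premise 5 is O(obtain_consent -> seal_envelope); since O(obtain_consent), deontic closure gives O(seal_envelope).
So O(seal_envelope) holds — seal_envelope is obligatory. None of the other listed options is made obligatory by any chain of premises.

seal_envelope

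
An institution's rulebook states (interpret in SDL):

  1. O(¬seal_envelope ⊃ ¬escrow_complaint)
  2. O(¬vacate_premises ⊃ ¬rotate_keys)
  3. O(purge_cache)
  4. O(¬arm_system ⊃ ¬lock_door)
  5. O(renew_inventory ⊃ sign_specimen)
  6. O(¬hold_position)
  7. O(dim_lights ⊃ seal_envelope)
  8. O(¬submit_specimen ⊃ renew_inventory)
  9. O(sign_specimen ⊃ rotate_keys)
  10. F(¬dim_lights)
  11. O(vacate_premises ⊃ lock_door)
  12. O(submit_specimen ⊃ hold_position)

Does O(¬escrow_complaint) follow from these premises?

Premise 1 is O(¬seal_envelope ⊃ ¬escrow_complaint), but O(¬seal_envelope) is not derivable from the premises, so it does not yield O(¬escrow_complaint).
No other premise forces O(¬escrow_complaint). An ideal world satisfying every premise can still have ¬escrow_complaint false, so O(¬escrow_complaint) is not derivable.

No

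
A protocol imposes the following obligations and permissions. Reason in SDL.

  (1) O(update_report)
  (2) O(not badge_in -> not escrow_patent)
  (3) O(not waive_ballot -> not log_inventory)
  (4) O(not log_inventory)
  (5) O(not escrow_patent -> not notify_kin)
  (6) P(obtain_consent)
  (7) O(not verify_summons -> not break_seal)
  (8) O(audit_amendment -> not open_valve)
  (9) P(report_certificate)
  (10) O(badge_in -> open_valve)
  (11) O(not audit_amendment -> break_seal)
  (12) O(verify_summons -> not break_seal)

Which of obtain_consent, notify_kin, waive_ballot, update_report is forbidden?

notify_kin

By case analysis on not verify_summons: premise 7 gives O(not verify_summons -> not break_seal) and premise 12 gives O(verify_summons -> not break_seal), so O(not break_seal) either way.
Premise 11 is O(not audit_amendment -> break_seal); contrapositively O(not break_seal -> audit_amendment). Since O(not break_seal) holds, K gives O(audit_amendment).
With premise 8, O(audit_amendment -> not open_valve), the K-axiom yields O(not open_valve).
Premise 10 is O(badge_in -> open_valve); contrapositively O(not open_valve -> not badge_in). Since O(not open_valve) holds, K gives O(not badge_in).
From O(not badge_in) and premise 2, O(not badge_in -> not escrow_patent), we obtain O(not escrow_patent).
Premise 5 is O(not escrow_patent -> not notify_kin); since O(not escrow_patent), deontic closure gives O(not notify_kin).
So O(not notify_kin) holds, i.e. notify_kin is forbidden. None of the other listed options is forbidden under the premises.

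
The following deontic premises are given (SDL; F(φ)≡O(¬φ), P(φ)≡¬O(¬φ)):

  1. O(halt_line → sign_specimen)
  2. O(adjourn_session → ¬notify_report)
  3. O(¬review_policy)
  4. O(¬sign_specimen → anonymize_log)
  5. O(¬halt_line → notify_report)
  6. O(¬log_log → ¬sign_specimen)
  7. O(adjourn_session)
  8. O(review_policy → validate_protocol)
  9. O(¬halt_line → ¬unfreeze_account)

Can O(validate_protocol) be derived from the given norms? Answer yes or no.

No

Premise 8 is O(review_policy → validate_protocol), but O(review_policy) is not derivable from the premises, so it does not yield O(validate_protocol).
No other premise forces O(validate_protocol). An ideal world satisfying every premise can still have validate_protocol false, so O(validate_protocol) is not derivable.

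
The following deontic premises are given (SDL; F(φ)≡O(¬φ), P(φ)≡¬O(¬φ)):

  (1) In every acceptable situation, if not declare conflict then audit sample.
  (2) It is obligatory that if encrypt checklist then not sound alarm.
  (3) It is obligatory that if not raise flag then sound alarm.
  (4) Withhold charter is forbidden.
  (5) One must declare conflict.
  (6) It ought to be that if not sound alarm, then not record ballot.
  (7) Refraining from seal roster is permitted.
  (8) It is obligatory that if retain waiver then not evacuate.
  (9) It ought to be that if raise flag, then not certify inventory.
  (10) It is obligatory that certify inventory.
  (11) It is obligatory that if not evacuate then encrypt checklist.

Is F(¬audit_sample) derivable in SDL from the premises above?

Premise 1 is O(¬declare_conflict → audit_sample), but O(¬declare_conflict) is not derivable from the premises, so it does not yield O(audit_sample).
No other premise forces O(audit_sample). An ideal world satisfying every premise can still have ¬audit_sample true, so F(¬audit_sample) is not derivable.

No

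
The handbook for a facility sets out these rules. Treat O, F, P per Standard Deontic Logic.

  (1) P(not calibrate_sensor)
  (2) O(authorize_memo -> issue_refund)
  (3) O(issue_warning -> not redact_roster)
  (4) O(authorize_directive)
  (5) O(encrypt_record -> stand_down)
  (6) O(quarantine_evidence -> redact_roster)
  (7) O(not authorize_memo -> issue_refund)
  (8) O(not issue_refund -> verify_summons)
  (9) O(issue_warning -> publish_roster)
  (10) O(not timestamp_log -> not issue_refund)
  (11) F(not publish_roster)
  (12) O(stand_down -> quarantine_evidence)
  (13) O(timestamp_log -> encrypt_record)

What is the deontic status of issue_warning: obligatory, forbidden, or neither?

Forbidden

By case analysis on not authorize_memo: premise 7 gives O(not authorize_memo -> issue_refund) and premise 2 gives O(authorize_memo -> issue_refund), so O(issue_refund) either way.
The contrapositive of premise 10 (O(not timestamp_log -> not issue_refund)) is O(issue_refund -> timestamp_log), and O(issue_refund) is already established, so O(timestamp_log).
From O(timestamp_log) and premise 13, O(timestamp_log -> encrypt_record), we obtain O(encrypt_record).
From O(encrypt_record) and premise 5, O(encrypt_record -> stand_down), we obtain O(stand_down).
Premise 12 is O(stand_down -> quarantine_evidence); since O(stand_down), deontic closure gives O(quarantine_evidence).
Applying K to premise 6 (O(quarantine_evidence -> redact_roster)) and O(quarantine_evidence) yields O(redact_roster).
Premise 3, O(issue_warning -> not redact_roster), contraposes to O(redact_roster -> not issue_warning); with O(redact_roster) we get O(not issue_warning).
Premises 1, 4, 8, 9, 11 do not contribute to this derivation.
Thus O(not issue_warning), which is F(issue_warning): issue_warning is forbidden.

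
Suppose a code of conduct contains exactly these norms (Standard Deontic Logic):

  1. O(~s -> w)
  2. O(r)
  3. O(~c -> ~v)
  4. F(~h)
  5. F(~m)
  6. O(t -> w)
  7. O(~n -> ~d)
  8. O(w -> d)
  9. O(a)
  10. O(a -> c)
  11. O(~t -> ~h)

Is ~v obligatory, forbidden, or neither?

Neither

Premise 3 is O(~c -> ~v), but O(~c) is not derivable from the premises, so it does not yield O(~v).
No premise or chain of K-axiom applications forces O(~v), and none forces O(v). So ~v is neither obligatory nor forbidden under these norms.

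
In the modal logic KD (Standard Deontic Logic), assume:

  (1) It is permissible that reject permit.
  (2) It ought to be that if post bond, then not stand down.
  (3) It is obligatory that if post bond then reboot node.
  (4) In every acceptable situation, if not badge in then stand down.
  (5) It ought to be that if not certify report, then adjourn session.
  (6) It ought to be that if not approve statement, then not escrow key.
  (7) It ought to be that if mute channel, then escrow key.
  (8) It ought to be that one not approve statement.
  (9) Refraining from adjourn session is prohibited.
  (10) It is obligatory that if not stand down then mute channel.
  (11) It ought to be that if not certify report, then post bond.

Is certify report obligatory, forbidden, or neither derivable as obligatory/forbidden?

Obligatory

Premise 8 states O(¬approve_statement) outright.
Applying K to premise 6 (O(¬approve_statement → ¬escrow_key)) and O(¬approve_statement) yields O(¬escrow_key).
Premise 7, O(mute_channel → escrow_key), contraposes to O(¬escrow_key → ¬mute_channel); with O(¬escrow_key) we get O(¬mute_channel).
Premise 10, O(¬stand_down → mute_channel), contraposes to O(¬mute_channel → stand_down); with O(¬mute_channel) we get O(stand_down).
The contrapositive of premise 2 (O(post_bond → ¬stand_down)) is O(stand_down → ¬post_bond), and O(stand_down) is already established, so O(¬post_bond).
Premise 11, O(¬certify_report → post_bond), contraposes to O(¬post_bond → certify_report); with O(¬post_bond) we get O(certify_report).
Premises 1, 3, 4, 5, 9 do not contribute to this derivation.
Hence certify_report is obligatory.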